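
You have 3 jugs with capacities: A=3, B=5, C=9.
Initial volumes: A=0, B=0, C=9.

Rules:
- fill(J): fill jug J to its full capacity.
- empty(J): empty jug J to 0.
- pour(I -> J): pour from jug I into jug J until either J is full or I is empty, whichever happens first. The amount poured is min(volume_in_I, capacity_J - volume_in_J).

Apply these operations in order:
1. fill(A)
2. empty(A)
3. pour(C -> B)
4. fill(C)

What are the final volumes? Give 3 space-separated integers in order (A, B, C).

Step 1: fill(A) -> (A=3 B=0 C=9)
Step 2: empty(A) -> (A=0 B=0 C=9)
Step 3: pour(C -> B) -> (A=0 B=5 C=4)
Step 4: fill(C) -> (A=0 B=5 C=9)

Answer: 0 5 9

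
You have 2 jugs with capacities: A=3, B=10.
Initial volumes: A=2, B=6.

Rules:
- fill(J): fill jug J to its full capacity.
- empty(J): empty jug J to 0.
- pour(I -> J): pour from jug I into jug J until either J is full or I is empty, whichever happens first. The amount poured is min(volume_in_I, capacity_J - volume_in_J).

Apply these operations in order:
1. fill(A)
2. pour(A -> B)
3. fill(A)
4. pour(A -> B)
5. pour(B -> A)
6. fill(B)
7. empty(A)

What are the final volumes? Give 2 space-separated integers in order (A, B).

Answer: 0 10

Derivation:
Step 1: fill(A) -> (A=3 B=6)
Step 2: pour(A -> B) -> (A=0 B=9)
Step 3: fill(A) -> (A=3 B=9)
Step 4: pour(A -> B) -> (A=2 B=10)
Step 5: pour(B -> A) -> (A=3 B=9)
Step 6: fill(B) -> (A=3 B=10)
Step 7: empty(A) -> (A=0 B=10)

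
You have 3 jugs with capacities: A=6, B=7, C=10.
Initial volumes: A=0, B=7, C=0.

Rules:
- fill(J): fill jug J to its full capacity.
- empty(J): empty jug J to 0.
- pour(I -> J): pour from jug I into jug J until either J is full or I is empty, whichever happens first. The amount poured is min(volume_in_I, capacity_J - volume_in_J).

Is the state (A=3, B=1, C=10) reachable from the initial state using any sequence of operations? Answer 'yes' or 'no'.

Answer: yes

Derivation:
BFS from (A=0, B=7, C=0):
  1. pour(B -> C) -> (A=0 B=0 C=7)
  2. fill(B) -> (A=0 B=7 C=7)
  3. pour(B -> A) -> (A=6 B=1 C=7)
  4. pour(A -> C) -> (A=3 B=1 C=10)
Target reached → yes.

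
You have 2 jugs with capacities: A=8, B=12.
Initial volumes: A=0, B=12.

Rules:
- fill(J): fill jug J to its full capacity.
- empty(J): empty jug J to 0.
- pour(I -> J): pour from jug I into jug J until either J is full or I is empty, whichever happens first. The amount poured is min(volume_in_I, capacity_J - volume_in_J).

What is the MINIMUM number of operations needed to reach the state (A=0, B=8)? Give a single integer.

Answer: 3

Derivation:
BFS from (A=0, B=12). One shortest path:
  1. fill(A) -> (A=8 B=12)
  2. empty(B) -> (A=8 B=0)
  3. pour(A -> B) -> (A=0 B=8)
Reached target in 3 moves.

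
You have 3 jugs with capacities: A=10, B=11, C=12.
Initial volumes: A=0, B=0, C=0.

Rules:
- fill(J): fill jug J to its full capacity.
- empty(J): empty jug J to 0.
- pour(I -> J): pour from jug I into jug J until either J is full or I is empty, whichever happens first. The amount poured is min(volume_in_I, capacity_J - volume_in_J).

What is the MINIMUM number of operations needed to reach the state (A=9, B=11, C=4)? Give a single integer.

BFS from (A=0, B=0, C=0). One shortest path:
  1. fill(C) -> (A=0 B=0 C=12)
  2. pour(C -> A) -> (A=10 B=0 C=2)
  3. pour(A -> B) -> (A=0 B=10 C=2)
  4. pour(C -> A) -> (A=2 B=10 C=0)
  5. fill(C) -> (A=2 B=10 C=12)
  6. pour(C -> A) -> (A=10 B=10 C=4)
  7. pour(A -> B) -> (A=9 B=11 C=4)
Reached target in 7 moves.

Answer: 7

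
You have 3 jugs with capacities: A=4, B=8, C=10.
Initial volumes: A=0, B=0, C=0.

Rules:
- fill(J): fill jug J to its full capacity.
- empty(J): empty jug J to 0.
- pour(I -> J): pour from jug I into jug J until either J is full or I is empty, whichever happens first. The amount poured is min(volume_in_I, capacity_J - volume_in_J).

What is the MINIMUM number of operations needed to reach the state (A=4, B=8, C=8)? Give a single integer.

Answer: 4

Derivation:
BFS from (A=0, B=0, C=0). One shortest path:
  1. fill(A) -> (A=4 B=0 C=0)
  2. fill(B) -> (A=4 B=8 C=0)
  3. pour(B -> C) -> (A=4 B=0 C=8)
  4. fill(B) -> (A=4 B=8 C=8)
Reached target in 4 moves.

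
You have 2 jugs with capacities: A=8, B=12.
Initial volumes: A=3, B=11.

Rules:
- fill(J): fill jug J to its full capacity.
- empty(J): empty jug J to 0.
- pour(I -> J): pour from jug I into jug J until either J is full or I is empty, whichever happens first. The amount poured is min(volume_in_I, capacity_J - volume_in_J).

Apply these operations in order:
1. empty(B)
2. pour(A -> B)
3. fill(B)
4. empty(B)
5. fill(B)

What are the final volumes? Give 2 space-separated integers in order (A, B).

Step 1: empty(B) -> (A=3 B=0)
Step 2: pour(A -> B) -> (A=0 B=3)
Step 3: fill(B) -> (A=0 B=12)
Step 4: empty(B) -> (A=0 B=0)
Step 5: fill(B) -> (A=0 B=12)

Answer: 0 12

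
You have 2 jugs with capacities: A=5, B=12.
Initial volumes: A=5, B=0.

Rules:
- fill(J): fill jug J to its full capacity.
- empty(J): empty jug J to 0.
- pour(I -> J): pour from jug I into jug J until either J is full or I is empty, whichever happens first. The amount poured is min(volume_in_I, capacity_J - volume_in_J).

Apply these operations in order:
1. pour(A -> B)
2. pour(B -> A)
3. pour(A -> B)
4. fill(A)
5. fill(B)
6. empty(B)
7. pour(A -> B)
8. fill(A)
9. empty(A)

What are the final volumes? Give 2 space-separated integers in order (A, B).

Answer: 0 5

Derivation:
Step 1: pour(A -> B) -> (A=0 B=5)
Step 2: pour(B -> A) -> (A=5 B=0)
Step 3: pour(A -> B) -> (A=0 B=5)
Step 4: fill(A) -> (A=5 B=5)
Step 5: fill(B) -> (A=5 B=12)
Step 6: empty(B) -> (A=5 B=0)
Step 7: pour(A -> B) -> (A=0 B=5)
Step 8: fill(A) -> (A=5 B=5)
Step 9: empty(A) -> (A=0 B=5)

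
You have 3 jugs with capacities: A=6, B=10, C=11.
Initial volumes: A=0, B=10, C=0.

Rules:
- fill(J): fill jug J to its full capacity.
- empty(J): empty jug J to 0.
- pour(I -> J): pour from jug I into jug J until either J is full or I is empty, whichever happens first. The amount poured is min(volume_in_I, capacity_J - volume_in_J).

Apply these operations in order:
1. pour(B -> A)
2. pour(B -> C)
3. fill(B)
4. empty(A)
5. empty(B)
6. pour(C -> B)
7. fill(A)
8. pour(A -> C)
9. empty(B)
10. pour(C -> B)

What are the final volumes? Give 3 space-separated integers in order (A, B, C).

Answer: 0 6 0

Derivation:
Step 1: pour(B -> A) -> (A=6 B=4 C=0)
Step 2: pour(B -> C) -> (A=6 B=0 C=4)
Step 3: fill(B) -> (A=6 B=10 C=4)
Step 4: empty(A) -> (A=0 B=10 C=4)
Step 5: empty(B) -> (A=0 B=0 C=4)
Step 6: pour(C -> B) -> (A=0 B=4 C=0)
Step 7: fill(A) -> (A=6 B=4 C=0)
Step 8: pour(A -> C) -> (A=0 B=4 C=6)
Step 9: empty(B) -> (A=0 B=0 C=6)
Step 10: pour(C -> B) -> (A=0 B=6 C=0)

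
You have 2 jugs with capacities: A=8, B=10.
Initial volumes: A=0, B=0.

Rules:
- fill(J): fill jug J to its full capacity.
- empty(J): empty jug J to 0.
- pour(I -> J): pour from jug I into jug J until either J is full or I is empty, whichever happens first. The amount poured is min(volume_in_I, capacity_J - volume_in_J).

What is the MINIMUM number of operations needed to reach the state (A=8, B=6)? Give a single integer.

BFS from (A=0, B=0). One shortest path:
  1. fill(A) -> (A=8 B=0)
  2. pour(A -> B) -> (A=0 B=8)
  3. fill(A) -> (A=8 B=8)
  4. pour(A -> B) -> (A=6 B=10)
  5. empty(B) -> (A=6 B=0)
  6. pour(A -> B) -> (A=0 B=6)
  7. fill(A) -> (A=8 B=6)
Reached target in 7 moves.

Answer: 7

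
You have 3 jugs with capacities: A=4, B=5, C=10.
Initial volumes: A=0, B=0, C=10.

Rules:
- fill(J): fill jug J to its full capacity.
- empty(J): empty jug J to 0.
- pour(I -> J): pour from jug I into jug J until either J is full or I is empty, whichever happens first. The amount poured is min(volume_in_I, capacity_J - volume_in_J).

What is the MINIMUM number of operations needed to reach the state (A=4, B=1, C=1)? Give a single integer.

Answer: 4

Derivation:
BFS from (A=0, B=0, C=10). One shortest path:
  1. pour(C -> A) -> (A=4 B=0 C=6)
  2. empty(A) -> (A=0 B=0 C=6)
  3. pour(C -> B) -> (A=0 B=5 C=1)
  4. pour(B -> A) -> (A=4 B=1 C=1)
Reached target in 4 moves.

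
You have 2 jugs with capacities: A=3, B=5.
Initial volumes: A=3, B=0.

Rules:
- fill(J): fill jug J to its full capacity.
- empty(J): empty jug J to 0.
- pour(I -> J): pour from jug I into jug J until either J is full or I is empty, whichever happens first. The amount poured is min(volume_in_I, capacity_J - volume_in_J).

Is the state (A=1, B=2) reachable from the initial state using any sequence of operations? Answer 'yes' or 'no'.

Answer: no

Derivation:
BFS explored all 16 reachable states.
Reachable set includes: (0,0), (0,1), (0,2), (0,3), (0,4), (0,5), (1,0), (1,5), (2,0), (2,5), (3,0), (3,1) ...
Target (A=1, B=2) not in reachable set → no.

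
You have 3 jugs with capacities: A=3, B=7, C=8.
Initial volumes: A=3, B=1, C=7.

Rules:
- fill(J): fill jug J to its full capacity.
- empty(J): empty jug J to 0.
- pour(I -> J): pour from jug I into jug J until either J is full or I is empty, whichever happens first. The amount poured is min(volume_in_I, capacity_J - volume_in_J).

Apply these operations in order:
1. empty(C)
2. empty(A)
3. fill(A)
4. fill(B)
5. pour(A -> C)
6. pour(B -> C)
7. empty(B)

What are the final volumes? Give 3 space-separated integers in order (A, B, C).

Step 1: empty(C) -> (A=3 B=1 C=0)
Step 2: empty(A) -> (A=0 B=1 C=0)
Step 3: fill(A) -> (A=3 B=1 C=0)
Step 4: fill(B) -> (A=3 B=7 C=0)
Step 5: pour(A -> C) -> (A=0 B=7 C=3)
Step 6: pour(B -> C) -> (A=0 B=2 C=8)
Step 7: empty(B) -> (A=0 B=0 C=8)

Answer: 0 0 8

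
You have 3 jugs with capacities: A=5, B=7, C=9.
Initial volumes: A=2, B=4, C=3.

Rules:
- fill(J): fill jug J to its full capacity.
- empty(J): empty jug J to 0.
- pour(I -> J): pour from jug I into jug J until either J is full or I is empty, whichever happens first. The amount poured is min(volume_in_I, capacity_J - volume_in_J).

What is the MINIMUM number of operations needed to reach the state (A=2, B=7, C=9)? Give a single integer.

Answer: 2

Derivation:
BFS from (A=2, B=4, C=3). One shortest path:
  1. fill(B) -> (A=2 B=7 C=3)
  2. fill(C) -> (A=2 B=7 C=9)
Reached target in 2 moves.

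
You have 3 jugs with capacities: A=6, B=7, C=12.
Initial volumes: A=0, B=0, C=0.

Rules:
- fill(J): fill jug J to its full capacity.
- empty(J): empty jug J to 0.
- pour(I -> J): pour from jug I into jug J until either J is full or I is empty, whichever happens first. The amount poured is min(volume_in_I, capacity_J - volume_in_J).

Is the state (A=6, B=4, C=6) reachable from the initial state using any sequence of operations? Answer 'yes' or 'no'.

BFS from (A=0, B=0, C=0):
  1. fill(A) -> (A=6 B=0 C=0)
  2. fill(C) -> (A=6 B=0 C=12)
  3. pour(A -> B) -> (A=0 B=6 C=12)
  4. pour(C -> B) -> (A=0 B=7 C=11)
  5. empty(B) -> (A=0 B=0 C=11)
  6. pour(C -> B) -> (A=0 B=7 C=4)
  7. empty(B) -> (A=0 B=0 C=4)
  8. pour(C -> B) -> (A=0 B=4 C=0)
  9. fill(C) -> (A=0 B=4 C=12)
  10. pour(C -> A) -> (A=6 B=4 C=6)
Target reached → yes.

Answer: yes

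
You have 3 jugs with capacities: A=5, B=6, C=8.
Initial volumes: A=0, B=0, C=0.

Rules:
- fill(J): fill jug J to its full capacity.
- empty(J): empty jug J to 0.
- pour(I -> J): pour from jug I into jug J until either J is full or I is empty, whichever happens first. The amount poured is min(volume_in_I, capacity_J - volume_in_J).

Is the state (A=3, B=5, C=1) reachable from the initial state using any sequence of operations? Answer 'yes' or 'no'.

Answer: no

Derivation:
BFS explored all 238 reachable states.
Reachable set includes: (0,0,0), (0,0,1), (0,0,2), (0,0,3), (0,0,4), (0,0,5), (0,0,6), (0,0,7), (0,0,8), (0,1,0), (0,1,1), (0,1,2) ...
Target (A=3, B=5, C=1) not in reachable set → no.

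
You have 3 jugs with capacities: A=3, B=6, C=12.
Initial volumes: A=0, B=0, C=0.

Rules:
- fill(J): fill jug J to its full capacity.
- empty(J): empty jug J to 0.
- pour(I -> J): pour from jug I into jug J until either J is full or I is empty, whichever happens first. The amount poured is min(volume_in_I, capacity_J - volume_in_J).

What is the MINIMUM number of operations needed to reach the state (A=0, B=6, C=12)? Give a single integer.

BFS from (A=0, B=0, C=0). One shortest path:
  1. fill(B) -> (A=0 B=6 C=0)
  2. fill(C) -> (A=0 B=6 C=12)
Reached target in 2 moves.

Answer: 2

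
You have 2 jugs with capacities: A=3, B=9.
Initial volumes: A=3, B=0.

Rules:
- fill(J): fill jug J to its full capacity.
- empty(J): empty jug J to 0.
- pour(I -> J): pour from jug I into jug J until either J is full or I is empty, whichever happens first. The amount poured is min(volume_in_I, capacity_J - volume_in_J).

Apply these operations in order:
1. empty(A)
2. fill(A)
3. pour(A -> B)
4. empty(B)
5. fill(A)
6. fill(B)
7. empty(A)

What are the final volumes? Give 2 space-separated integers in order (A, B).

Answer: 0 9

Derivation:
Step 1: empty(A) -> (A=0 B=0)
Step 2: fill(A) -> (A=3 B=0)
Step 3: pour(A -> B) -> (A=0 B=3)
Step 4: empty(B) -> (A=0 B=0)
Step 5: fill(A) -> (A=3 B=0)
Step 6: fill(B) -> (A=3 B=9)
Step 7: empty(A) -> (A=0 B=9)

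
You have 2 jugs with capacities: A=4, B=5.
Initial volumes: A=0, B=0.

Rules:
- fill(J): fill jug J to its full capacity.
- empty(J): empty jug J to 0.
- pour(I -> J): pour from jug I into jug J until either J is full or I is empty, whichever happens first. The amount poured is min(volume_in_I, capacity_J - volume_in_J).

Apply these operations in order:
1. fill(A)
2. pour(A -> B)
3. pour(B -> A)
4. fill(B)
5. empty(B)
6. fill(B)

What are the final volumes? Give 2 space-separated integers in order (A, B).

Answer: 4 5

Derivation:
Step 1: fill(A) -> (A=4 B=0)
Step 2: pour(A -> B) -> (A=0 B=4)
Step 3: pour(B -> A) -> (A=4 B=0)
Step 4: fill(B) -> (A=4 B=5)
Step 5: empty(B) -> (A=4 B=0)
Step 6: fill(B) -> (A=4 B=5)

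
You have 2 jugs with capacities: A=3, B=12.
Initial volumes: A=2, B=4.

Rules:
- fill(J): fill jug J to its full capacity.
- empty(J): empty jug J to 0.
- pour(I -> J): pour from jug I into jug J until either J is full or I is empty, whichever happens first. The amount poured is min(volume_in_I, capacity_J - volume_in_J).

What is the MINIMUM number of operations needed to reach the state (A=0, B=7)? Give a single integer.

Answer: 2

Derivation:
BFS from (A=2, B=4). One shortest path:
  1. fill(A) -> (A=3 B=4)
  2. pour(A -> B) -> (A=0 B=7)
Reached target in 2 moves.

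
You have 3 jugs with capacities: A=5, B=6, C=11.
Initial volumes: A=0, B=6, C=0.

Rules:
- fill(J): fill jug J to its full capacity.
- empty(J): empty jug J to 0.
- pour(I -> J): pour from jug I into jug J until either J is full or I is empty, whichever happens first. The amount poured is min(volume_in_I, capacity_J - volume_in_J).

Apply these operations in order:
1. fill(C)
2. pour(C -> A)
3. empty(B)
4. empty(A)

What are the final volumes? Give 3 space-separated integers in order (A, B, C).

Step 1: fill(C) -> (A=0 B=6 C=11)
Step 2: pour(C -> A) -> (A=5 B=6 C=6)
Step 3: empty(B) -> (A=5 B=0 C=6)
Step 4: empty(A) -> (A=0 B=0 C=6)

Answer: 0 0 6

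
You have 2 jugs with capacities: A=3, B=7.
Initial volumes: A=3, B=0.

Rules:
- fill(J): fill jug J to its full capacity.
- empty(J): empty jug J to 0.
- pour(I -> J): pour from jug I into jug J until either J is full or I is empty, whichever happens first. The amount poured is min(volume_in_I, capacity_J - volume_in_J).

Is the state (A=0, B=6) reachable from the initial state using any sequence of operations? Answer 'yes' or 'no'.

BFS from (A=3, B=0):
  1. pour(A -> B) -> (A=0 B=3)
  2. fill(A) -> (A=3 B=3)
  3. pour(A -> B) -> (A=0 B=6)
Target reached → yes.

Answer: yes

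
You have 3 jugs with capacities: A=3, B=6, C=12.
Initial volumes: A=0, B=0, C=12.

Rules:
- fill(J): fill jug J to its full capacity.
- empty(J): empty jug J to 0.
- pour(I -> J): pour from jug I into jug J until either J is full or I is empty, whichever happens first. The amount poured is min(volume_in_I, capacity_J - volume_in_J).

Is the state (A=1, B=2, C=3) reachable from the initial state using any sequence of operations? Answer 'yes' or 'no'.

BFS explored all 30 reachable states.
Reachable set includes: (0,0,0), (0,0,3), (0,0,6), (0,0,9), (0,0,12), (0,3,0), (0,3,3), (0,3,6), (0,3,9), (0,3,12), (0,6,0), (0,6,3) ...
Target (A=1, B=2, C=3) not in reachable set → no.

Answer: no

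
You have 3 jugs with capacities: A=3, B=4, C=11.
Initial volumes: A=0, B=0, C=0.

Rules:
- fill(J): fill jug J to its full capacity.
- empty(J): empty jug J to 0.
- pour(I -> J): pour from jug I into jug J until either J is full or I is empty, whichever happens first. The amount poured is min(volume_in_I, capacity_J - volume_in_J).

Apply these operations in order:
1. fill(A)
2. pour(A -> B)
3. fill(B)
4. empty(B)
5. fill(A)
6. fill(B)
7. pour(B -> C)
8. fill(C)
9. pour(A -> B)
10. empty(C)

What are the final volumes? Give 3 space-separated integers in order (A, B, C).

Step 1: fill(A) -> (A=3 B=0 C=0)
Step 2: pour(A -> B) -> (A=0 B=3 C=0)
Step 3: fill(B) -> (A=0 B=4 C=0)
Step 4: empty(B) -> (A=0 B=0 C=0)
Step 5: fill(A) -> (A=3 B=0 C=0)
Step 6: fill(B) -> (A=3 B=4 C=0)
Step 7: pour(B -> C) -> (A=3 B=0 C=4)
Step 8: fill(C) -> (A=3 B=0 C=11)
Step 9: pour(A -> B) -> (A=0 B=3 C=11)
Step 10: empty(C) -> (A=0 B=3 C=0)

Answer: 0 3 0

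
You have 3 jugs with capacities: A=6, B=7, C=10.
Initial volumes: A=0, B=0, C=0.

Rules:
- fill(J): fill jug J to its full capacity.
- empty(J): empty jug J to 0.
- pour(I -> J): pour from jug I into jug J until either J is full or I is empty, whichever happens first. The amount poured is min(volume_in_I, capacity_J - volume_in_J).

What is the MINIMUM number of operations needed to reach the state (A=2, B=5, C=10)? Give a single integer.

BFS from (A=0, B=0, C=0). One shortest path:
  1. fill(C) -> (A=0 B=0 C=10)
  2. pour(C -> A) -> (A=6 B=0 C=4)
  3. pour(A -> B) -> (A=0 B=6 C=4)
  4. pour(C -> A) -> (A=4 B=6 C=0)
  5. pour(B -> C) -> (A=4 B=0 C=6)
  6. fill(B) -> (A=4 B=7 C=6)
  7. pour(B -> A) -> (A=6 B=5 C=6)
  8. pour(A -> C) -> (A=2 B=5 C=10)
Reached target in 8 moves.

Answer: 8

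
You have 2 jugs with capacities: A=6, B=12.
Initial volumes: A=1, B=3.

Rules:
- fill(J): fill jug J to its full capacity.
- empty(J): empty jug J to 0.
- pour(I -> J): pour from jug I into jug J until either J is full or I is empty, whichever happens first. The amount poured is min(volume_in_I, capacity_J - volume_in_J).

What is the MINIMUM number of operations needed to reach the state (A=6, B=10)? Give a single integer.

BFS from (A=1, B=3). One shortest path:
  1. pour(B -> A) -> (A=4 B=0)
  2. fill(B) -> (A=4 B=12)
  3. pour(B -> A) -> (A=6 B=10)
Reached target in 3 moves.

Answer: 3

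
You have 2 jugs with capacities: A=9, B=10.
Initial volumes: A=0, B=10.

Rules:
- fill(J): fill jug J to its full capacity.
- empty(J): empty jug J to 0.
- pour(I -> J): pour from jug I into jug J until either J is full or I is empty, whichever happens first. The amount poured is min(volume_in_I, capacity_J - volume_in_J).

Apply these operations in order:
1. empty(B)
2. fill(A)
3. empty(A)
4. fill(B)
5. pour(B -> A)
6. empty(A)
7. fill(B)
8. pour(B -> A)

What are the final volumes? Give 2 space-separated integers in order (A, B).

Step 1: empty(B) -> (A=0 B=0)
Step 2: fill(A) -> (A=9 B=0)
Step 3: empty(A) -> (A=0 B=0)
Step 4: fill(B) -> (A=0 B=10)
Step 5: pour(B -> A) -> (A=9 B=1)
Step 6: empty(A) -> (A=0 B=1)
Step 7: fill(B) -> (A=0 B=10)
Step 8: pour(B -> A) -> (A=9 B=1)

Answer: 9 1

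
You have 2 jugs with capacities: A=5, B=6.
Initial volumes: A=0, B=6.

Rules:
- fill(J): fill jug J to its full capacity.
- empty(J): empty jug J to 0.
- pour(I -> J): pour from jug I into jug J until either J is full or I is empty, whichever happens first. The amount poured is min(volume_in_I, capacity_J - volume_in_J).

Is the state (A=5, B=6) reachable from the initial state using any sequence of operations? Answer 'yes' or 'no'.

BFS from (A=0, B=6):
  1. fill(A) -> (A=5 B=6)
Target reached → yes.

Answer: yes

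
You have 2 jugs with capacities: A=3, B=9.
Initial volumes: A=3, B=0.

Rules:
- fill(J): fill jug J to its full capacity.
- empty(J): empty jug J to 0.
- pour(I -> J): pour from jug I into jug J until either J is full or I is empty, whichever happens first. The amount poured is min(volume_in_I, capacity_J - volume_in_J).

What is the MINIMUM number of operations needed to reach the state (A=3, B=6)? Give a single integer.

Answer: 3

Derivation:
BFS from (A=3, B=0). One shortest path:
  1. empty(A) -> (A=0 B=0)
  2. fill(B) -> (A=0 B=9)
  3. pour(B -> A) -> (A=3 B=6)
Reached target in 3 moves.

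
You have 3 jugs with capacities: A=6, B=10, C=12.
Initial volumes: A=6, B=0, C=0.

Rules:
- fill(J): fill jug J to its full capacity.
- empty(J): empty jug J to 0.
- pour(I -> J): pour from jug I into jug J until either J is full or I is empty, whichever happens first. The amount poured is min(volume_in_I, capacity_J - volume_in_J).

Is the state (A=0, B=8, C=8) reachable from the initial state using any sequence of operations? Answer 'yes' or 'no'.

BFS from (A=6, B=0, C=0):
  1. fill(B) -> (A=6 B=10 C=0)
  2. pour(B -> C) -> (A=6 B=0 C=10)
  3. pour(A -> C) -> (A=4 B=0 C=12)
  4. pour(C -> B) -> (A=4 B=10 C=2)
  5. pour(B -> A) -> (A=6 B=8 C=2)
  6. pour(A -> C) -> (A=0 B=8 C=8)
Target reached → yes.

Answer: yes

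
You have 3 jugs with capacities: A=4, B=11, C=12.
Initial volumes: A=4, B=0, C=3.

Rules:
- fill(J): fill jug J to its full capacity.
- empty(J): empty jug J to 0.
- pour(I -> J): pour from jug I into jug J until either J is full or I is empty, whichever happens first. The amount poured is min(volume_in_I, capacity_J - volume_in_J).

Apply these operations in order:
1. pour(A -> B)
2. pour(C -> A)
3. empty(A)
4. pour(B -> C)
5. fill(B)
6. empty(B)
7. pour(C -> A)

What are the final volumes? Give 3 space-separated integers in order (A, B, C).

Answer: 4 0 0

Derivation:
Step 1: pour(A -> B) -> (A=0 B=4 C=3)
Step 2: pour(C -> A) -> (A=3 B=4 C=0)
Step 3: empty(A) -> (A=0 B=4 C=0)
Step 4: pour(B -> C) -> (A=0 B=0 C=4)
Step 5: fill(B) -> (A=0 B=11 C=4)
Step 6: empty(B) -> (A=0 B=0 C=4)
Step 7: pour(C -> A) -> (A=4 B=0 C=0)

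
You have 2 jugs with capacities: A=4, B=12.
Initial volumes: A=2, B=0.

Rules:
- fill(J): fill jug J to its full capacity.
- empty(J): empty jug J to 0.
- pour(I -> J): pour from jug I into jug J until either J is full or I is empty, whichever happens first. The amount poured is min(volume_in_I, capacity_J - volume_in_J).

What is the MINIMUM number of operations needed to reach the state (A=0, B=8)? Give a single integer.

Answer: 4

Derivation:
BFS from (A=2, B=0). One shortest path:
  1. fill(A) -> (A=4 B=0)
  2. pour(A -> B) -> (A=0 B=4)
  3. fill(A) -> (A=4 B=4)
  4. pour(A -> B) -> (A=0 B=8)
Reached target in 4 moves.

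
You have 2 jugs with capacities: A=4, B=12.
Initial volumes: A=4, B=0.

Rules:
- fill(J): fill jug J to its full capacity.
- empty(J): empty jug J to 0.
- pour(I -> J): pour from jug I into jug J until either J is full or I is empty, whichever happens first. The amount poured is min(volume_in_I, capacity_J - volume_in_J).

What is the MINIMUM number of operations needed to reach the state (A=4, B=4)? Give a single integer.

BFS from (A=4, B=0). One shortest path:
  1. pour(A -> B) -> (A=0 B=4)
  2. fill(A) -> (A=4 B=4)
Reached target in 2 moves.

Answer: 2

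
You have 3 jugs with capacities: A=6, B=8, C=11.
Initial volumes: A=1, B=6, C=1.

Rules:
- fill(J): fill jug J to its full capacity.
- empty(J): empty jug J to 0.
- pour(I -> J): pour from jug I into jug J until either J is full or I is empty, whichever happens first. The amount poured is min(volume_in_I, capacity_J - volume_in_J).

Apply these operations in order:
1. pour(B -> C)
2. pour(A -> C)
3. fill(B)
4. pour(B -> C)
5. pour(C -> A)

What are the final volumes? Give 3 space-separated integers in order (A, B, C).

Answer: 6 5 5

Derivation:
Step 1: pour(B -> C) -> (A=1 B=0 C=7)
Step 2: pour(A -> C) -> (A=0 B=0 C=8)
Step 3: fill(B) -> (A=0 B=8 C=8)
Step 4: pour(B -> C) -> (A=0 B=5 C=11)
Step 5: pour(C -> A) -> (A=6 B=5 C=5)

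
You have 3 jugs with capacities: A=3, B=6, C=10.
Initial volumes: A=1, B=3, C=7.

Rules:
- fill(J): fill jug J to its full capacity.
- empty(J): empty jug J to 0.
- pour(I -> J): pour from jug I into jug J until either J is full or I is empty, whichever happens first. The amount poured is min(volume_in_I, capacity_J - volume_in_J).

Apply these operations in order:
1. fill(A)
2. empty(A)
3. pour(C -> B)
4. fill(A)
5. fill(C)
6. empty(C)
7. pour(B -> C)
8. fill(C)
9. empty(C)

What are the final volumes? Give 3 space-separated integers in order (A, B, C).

Answer: 3 0 0

Derivation:
Step 1: fill(A) -> (A=3 B=3 C=7)
Step 2: empty(A) -> (A=0 B=3 C=7)
Step 3: pour(C -> B) -> (A=0 B=6 C=4)
Step 4: fill(A) -> (A=3 B=6 C=4)
Step 5: fill(C) -> (A=3 B=6 C=10)
Step 6: empty(C) -> (A=3 B=6 C=0)
Step 7: pour(B -> C) -> (A=3 B=0 C=6)
Step 8: fill(C) -> (A=3 B=0 C=10)
Step 9: empty(C) -> (A=3 B=0 C=0)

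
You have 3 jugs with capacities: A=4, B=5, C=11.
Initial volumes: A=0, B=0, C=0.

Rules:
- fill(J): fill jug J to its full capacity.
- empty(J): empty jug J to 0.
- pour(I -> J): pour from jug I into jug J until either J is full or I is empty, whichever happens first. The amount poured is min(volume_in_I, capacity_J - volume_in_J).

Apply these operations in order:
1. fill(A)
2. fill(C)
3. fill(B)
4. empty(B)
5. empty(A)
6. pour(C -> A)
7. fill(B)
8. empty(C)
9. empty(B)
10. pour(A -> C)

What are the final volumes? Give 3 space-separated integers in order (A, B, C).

Step 1: fill(A) -> (A=4 B=0 C=0)
Step 2: fill(C) -> (A=4 B=0 C=11)
Step 3: fill(B) -> (A=4 B=5 C=11)
Step 4: empty(B) -> (A=4 B=0 C=11)
Step 5: empty(A) -> (A=0 B=0 C=11)
Step 6: pour(C -> A) -> (A=4 B=0 C=7)
Step 7: fill(B) -> (A=4 B=5 C=7)
Step 8: empty(C) -> (A=4 B=5 C=0)
Step 9: empty(B) -> (A=4 B=0 C=0)
Step 10: pour(A -> C) -> (A=0 B=0 C=4)

Answer: 0 0 4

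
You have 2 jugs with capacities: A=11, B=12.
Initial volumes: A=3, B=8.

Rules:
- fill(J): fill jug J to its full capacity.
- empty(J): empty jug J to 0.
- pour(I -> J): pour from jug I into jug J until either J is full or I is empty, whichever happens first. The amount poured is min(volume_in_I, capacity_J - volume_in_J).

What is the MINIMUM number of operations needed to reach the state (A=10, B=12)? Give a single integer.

BFS from (A=3, B=8). One shortest path:
  1. pour(A -> B) -> (A=0 B=11)
  2. fill(A) -> (A=11 B=11)
  3. pour(A -> B) -> (A=10 B=12)
Reached target in 3 moves.

Answer: 3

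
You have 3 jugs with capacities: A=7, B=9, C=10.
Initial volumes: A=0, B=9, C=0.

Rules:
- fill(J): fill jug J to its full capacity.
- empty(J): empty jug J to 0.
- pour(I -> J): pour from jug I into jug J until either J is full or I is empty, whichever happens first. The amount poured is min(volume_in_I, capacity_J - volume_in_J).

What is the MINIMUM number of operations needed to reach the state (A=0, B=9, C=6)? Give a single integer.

Answer: 6

Derivation:
BFS from (A=0, B=9, C=0). One shortest path:
  1. fill(A) -> (A=7 B=9 C=0)
  2. pour(A -> C) -> (A=0 B=9 C=7)
  3. pour(B -> C) -> (A=0 B=6 C=10)
  4. empty(C) -> (A=0 B=6 C=0)
  5. pour(B -> C) -> (A=0 B=0 C=6)
  6. fill(B) -> (A=0 B=9 C=6)
Reached target in 6 moves.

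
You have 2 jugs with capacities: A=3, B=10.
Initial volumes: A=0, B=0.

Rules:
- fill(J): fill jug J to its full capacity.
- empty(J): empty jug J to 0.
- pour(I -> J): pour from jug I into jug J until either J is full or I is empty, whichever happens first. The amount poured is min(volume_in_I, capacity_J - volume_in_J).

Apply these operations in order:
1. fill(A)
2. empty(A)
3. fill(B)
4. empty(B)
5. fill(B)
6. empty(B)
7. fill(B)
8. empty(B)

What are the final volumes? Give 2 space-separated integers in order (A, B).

Step 1: fill(A) -> (A=3 B=0)
Step 2: empty(A) -> (A=0 B=0)
Step 3: fill(B) -> (A=0 B=10)
Step 4: empty(B) -> (A=0 B=0)
Step 5: fill(B) -> (A=0 B=10)
Step 6: empty(B) -> (A=0 B=0)
Step 7: fill(B) -> (A=0 B=10)
Step 8: empty(B) -> (A=0 B=0)

Answer: 0 0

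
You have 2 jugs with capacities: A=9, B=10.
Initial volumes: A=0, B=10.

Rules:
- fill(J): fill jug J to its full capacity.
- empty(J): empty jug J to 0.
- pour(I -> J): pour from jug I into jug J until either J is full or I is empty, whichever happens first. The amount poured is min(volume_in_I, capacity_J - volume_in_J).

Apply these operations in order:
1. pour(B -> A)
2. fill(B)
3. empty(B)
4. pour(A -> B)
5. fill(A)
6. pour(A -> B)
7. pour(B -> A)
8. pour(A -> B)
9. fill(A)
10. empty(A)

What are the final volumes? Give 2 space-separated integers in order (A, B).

Answer: 0 10

Derivation:
Step 1: pour(B -> A) -> (A=9 B=1)
Step 2: fill(B) -> (A=9 B=10)
Step 3: empty(B) -> (A=9 B=0)
Step 4: pour(A -> B) -> (A=0 B=9)
Step 5: fill(A) -> (A=9 B=9)
Step 6: pour(A -> B) -> (A=8 B=10)
Step 7: pour(B -> A) -> (A=9 B=9)
Step 8: pour(A -> B) -> (A=8 B=10)
Step 9: fill(A) -> (A=9 B=10)
Step 10: empty(A) -> (A=0 B=10)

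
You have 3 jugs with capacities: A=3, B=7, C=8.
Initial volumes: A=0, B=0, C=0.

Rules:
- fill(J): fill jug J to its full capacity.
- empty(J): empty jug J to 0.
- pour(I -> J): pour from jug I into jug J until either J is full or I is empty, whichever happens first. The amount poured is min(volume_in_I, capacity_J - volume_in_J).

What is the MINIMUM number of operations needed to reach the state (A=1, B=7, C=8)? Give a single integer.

BFS from (A=0, B=0, C=0). One shortest path:
  1. fill(C) -> (A=0 B=0 C=8)
  2. pour(C -> B) -> (A=0 B=7 C=1)
  3. pour(C -> A) -> (A=1 B=7 C=0)
  4. fill(C) -> (A=1 B=7 C=8)
Reached target in 4 moves.

Answer: 4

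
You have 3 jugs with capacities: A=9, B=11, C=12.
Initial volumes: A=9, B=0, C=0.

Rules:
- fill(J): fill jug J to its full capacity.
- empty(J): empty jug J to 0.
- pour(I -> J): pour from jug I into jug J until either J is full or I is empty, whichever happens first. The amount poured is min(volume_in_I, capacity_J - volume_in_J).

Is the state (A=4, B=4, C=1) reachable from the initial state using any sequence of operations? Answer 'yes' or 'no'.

BFS explored all 680 reachable states.
Reachable set includes: (0,0,0), (0,0,1), (0,0,2), (0,0,3), (0,0,4), (0,0,5), (0,0,6), (0,0,7), (0,0,8), (0,0,9), (0,0,10), (0,0,11) ...
Target (A=4, B=4, C=1) not in reachable set → no.

Answer: no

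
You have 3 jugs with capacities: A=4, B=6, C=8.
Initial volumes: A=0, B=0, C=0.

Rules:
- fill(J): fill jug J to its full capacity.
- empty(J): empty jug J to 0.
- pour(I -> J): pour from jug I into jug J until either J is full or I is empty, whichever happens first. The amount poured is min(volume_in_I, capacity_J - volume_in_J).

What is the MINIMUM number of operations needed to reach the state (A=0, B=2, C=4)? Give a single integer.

BFS from (A=0, B=0, C=0). One shortest path:
  1. fill(B) -> (A=0 B=6 C=0)
  2. pour(B -> A) -> (A=4 B=2 C=0)
  3. pour(A -> C) -> (A=0 B=2 C=4)
Reached target in 3 moves.

Answer: 3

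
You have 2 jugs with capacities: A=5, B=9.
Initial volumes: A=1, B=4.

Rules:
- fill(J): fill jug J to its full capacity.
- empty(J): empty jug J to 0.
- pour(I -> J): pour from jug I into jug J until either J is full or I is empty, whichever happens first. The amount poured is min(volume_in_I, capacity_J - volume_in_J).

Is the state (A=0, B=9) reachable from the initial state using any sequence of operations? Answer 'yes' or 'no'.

BFS from (A=1, B=4):
  1. fill(A) -> (A=5 B=4)
  2. pour(A -> B) -> (A=0 B=9)
Target reached → yes.

Answer: yes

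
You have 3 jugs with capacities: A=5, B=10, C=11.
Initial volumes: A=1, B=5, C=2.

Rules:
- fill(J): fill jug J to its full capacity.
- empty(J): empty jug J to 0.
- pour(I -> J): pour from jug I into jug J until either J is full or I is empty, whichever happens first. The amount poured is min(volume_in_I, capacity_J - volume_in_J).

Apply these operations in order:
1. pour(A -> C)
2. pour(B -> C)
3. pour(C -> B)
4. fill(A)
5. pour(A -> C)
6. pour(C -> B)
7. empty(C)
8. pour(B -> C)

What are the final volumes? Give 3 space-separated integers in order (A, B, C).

Answer: 0 0 10

Derivation:
Step 1: pour(A -> C) -> (A=0 B=5 C=3)
Step 2: pour(B -> C) -> (A=0 B=0 C=8)
Step 3: pour(C -> B) -> (A=0 B=8 C=0)
Step 4: fill(A) -> (A=5 B=8 C=0)
Step 5: pour(A -> C) -> (A=0 B=8 C=5)
Step 6: pour(C -> B) -> (A=0 B=10 C=3)
Step 7: empty(C) -> (A=0 B=10 C=0)
Step 8: pour(B -> C) -> (A=0 B=0 C=10)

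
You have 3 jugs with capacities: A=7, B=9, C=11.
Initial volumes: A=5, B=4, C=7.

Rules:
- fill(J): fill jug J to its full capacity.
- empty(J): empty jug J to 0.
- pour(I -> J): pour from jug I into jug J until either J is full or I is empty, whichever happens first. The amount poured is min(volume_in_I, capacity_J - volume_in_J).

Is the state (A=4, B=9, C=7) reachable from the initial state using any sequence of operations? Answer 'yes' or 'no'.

BFS from (A=5, B=4, C=7):
  1. empty(A) -> (A=0 B=4 C=7)
  2. pour(B -> A) -> (A=4 B=0 C=7)
  3. fill(B) -> (A=4 B=9 C=7)
Target reached → yes.

Answer: yes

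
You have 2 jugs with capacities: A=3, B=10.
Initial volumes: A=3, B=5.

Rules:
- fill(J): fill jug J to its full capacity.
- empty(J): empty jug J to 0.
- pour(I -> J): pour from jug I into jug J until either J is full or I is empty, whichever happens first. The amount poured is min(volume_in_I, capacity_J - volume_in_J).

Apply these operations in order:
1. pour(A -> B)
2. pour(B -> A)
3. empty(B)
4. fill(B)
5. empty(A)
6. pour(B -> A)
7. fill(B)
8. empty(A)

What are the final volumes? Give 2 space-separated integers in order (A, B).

Step 1: pour(A -> B) -> (A=0 B=8)
Step 2: pour(B -> A) -> (A=3 B=5)
Step 3: empty(B) -> (A=3 B=0)
Step 4: fill(B) -> (A=3 B=10)
Step 5: empty(A) -> (A=0 B=10)
Step 6: pour(B -> A) -> (A=3 B=7)
Step 7: fill(B) -> (A=3 B=10)
Step 8: empty(A) -> (A=0 B=10)

Answer: 0 10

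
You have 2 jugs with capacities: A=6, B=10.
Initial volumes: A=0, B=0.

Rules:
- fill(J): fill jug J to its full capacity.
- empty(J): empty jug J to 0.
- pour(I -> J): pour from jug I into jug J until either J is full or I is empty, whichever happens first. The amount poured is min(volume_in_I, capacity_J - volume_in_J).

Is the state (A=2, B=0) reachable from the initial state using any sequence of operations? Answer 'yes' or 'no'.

Answer: yes

Derivation:
BFS from (A=0, B=0):
  1. fill(A) -> (A=6 B=0)
  2. pour(A -> B) -> (A=0 B=6)
  3. fill(A) -> (A=6 B=6)
  4. pour(A -> B) -> (A=2 B=10)
  5. empty(B) -> (A=2 B=0)
Target reached → yes.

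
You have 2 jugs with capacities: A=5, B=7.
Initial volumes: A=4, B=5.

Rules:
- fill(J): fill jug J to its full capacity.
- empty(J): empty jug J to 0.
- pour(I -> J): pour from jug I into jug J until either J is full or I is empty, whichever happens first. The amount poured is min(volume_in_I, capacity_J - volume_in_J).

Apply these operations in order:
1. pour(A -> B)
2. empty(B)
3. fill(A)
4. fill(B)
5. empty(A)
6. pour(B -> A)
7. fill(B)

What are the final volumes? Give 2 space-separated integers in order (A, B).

Step 1: pour(A -> B) -> (A=2 B=7)
Step 2: empty(B) -> (A=2 B=0)
Step 3: fill(A) -> (A=5 B=0)
Step 4: fill(B) -> (A=5 B=7)
Step 5: empty(A) -> (A=0 B=7)
Step 6: pour(B -> A) -> (A=5 B=2)
Step 7: fill(B) -> (A=5 B=7)

Answer: 5 7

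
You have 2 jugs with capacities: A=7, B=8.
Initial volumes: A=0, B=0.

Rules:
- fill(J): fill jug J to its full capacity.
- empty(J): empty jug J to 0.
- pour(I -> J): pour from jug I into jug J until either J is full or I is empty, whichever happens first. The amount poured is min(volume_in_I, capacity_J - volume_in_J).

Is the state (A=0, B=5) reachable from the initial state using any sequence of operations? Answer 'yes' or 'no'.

BFS from (A=0, B=0):
  1. fill(A) -> (A=7 B=0)
  2. pour(A -> B) -> (A=0 B=7)
  3. fill(A) -> (A=7 B=7)
  4. pour(A -> B) -> (A=6 B=8)
  5. empty(B) -> (A=6 B=0)
  6. pour(A -> B) -> (A=0 B=6)
  7. fill(A) -> (A=7 B=6)
  8. pour(A -> B) -> (A=5 B=8)
  9. empty(B) -> (A=5 B=0)
  10. pour(A -> B) -> (A=0 B=5)
Target reached → yes.

Answer: yes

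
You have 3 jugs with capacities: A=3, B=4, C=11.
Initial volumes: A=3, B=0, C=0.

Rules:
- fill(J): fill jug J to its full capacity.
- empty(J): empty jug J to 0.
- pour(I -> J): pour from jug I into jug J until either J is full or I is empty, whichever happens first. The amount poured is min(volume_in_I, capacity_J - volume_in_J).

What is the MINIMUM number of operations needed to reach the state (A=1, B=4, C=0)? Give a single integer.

BFS from (A=3, B=0, C=0). One shortest path:
  1. empty(A) -> (A=0 B=0 C=0)
  2. fill(B) -> (A=0 B=4 C=0)
  3. pour(B -> A) -> (A=3 B=1 C=0)
  4. empty(A) -> (A=0 B=1 C=0)
  5. pour(B -> A) -> (A=1 B=0 C=0)
  6. fill(B) -> (A=1 B=4 C=0)
Reached target in 6 moves.

Answer: 6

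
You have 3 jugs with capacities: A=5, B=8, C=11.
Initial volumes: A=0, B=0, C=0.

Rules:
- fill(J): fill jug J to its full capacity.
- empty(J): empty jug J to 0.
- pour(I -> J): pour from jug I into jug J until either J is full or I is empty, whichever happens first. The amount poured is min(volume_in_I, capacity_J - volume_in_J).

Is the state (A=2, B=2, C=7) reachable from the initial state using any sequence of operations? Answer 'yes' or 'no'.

Answer: no

Derivation:
BFS explored all 368 reachable states.
Reachable set includes: (0,0,0), (0,0,1), (0,0,2), (0,0,3), (0,0,4), (0,0,5), (0,0,6), (0,0,7), (0,0,8), (0,0,9), (0,0,10), (0,0,11) ...
Target (A=2, B=2, C=7) not in reachable set → no.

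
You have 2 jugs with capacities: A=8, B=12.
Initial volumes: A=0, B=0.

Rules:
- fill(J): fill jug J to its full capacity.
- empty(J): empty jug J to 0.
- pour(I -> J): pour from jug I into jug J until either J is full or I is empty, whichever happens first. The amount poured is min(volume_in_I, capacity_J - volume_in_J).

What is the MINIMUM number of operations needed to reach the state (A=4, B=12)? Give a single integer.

BFS from (A=0, B=0). One shortest path:
  1. fill(A) -> (A=8 B=0)
  2. pour(A -> B) -> (A=0 B=8)
  3. fill(A) -> (A=8 B=8)
  4. pour(A -> B) -> (A=4 B=12)
Reached target in 4 moves.

Answer: 4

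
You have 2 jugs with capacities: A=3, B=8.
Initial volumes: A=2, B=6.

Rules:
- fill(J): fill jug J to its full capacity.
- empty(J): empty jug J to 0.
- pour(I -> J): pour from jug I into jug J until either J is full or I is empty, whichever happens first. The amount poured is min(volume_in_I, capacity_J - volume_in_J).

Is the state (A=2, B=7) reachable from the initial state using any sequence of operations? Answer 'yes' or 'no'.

Answer: no

Derivation:
BFS explored all 23 reachable states.
Reachable set includes: (0,0), (0,1), (0,2), (0,3), (0,4), (0,5), (0,6), (0,7), (0,8), (1,0), (1,8), (2,0) ...
Target (A=2, B=7) not in reachable set → no.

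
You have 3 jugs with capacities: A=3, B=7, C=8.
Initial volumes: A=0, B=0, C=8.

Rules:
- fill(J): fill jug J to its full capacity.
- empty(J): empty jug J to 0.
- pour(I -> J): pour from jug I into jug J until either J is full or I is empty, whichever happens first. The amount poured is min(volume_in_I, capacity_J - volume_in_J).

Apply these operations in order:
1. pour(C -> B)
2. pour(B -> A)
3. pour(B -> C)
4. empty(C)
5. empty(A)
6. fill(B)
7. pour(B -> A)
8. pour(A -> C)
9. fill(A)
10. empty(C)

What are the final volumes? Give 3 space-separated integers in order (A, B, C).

Answer: 3 4 0

Derivation:
Step 1: pour(C -> B) -> (A=0 B=7 C=1)
Step 2: pour(B -> A) -> (A=3 B=4 C=1)
Step 3: pour(B -> C) -> (A=3 B=0 C=5)
Step 4: empty(C) -> (A=3 B=0 C=0)
Step 5: empty(A) -> (A=0 B=0 C=0)
Step 6: fill(B) -> (A=0 B=7 C=0)
Step 7: pour(B -> A) -> (A=3 B=4 C=0)
Step 8: pour(A -> C) -> (A=0 B=4 C=3)
Step 9: fill(A) -> (A=3 B=4 C=3)
Step 10: empty(C) -> (A=3 B=4 C=0)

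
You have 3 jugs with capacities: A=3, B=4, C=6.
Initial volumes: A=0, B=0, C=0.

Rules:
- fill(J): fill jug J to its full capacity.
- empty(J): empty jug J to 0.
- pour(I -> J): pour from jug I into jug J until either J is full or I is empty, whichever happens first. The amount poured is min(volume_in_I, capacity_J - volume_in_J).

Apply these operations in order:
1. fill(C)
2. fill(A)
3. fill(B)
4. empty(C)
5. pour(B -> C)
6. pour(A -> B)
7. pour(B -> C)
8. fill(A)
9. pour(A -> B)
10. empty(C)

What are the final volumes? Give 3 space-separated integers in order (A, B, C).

Step 1: fill(C) -> (A=0 B=0 C=6)
Step 2: fill(A) -> (A=3 B=0 C=6)
Step 3: fill(B) -> (A=3 B=4 C=6)
Step 4: empty(C) -> (A=3 B=4 C=0)
Step 5: pour(B -> C) -> (A=3 B=0 C=4)
Step 6: pour(A -> B) -> (A=0 B=3 C=4)
Step 7: pour(B -> C) -> (A=0 B=1 C=6)
Step 8: fill(A) -> (A=3 B=1 C=6)
Step 9: pour(A -> B) -> (A=0 B=4 C=6)
Step 10: empty(C) -> (A=0 B=4 C=0)

Answer: 0 4 0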